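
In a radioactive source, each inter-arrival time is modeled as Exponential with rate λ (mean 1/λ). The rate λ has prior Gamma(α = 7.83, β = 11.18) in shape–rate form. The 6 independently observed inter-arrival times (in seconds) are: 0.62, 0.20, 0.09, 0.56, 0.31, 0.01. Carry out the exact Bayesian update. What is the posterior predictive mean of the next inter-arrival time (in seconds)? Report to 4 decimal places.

With a Gamma(shape α, rate β) prior on the exponential rate λ, the posterior after n observations with total T = Σxᵢ is Gamma(α+n, β+T).
Sum of observations T = 1.79 seconds; n = 6.
Posterior: Gamma(7.83+6, 11.18+1.79) = Gamma(13.83, 12.97).
The predictive distribution for the next observation is Lomax; its mean is β/(α−1) = 12.97/12.83 = 1.0109.

1.0109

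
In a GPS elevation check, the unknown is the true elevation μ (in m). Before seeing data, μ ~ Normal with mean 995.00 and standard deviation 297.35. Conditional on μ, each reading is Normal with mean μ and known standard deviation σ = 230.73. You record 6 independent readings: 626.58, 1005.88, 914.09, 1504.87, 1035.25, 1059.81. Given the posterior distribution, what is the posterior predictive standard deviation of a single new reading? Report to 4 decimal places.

For Normal data with known variance σ², a Normal(μ₀, σ₀²) prior on μ is conjugate. Posterior precision = 1/σ₀² + n/σ²; posterior mean is the precision-weighted average of μ₀ and x̄.
σ₀² = 297.35² = 88417.0225, σ² = 230.73² = 53236.3329; σ² + n·σ₀² = 53236.3329 + 6·88417.0225 = 583738.4679.
Posterior precision = 1/σ₀² + n/σ² = 1/88417.0225 + 6/53236.3329 = (σ² + n·σ₀²)/(σ₀²σ²) = 583738.4679/(88417.0225·53236.3329); posterior variance σₙ² = σ₀²σ²/(σ² + n·σ₀²) = 88417.0225·53236.3329/583738.4679 = 8063.539243.
Predictive variance for one new observation = σₙ² + σ² = 88417.0225·53236.3329/583738.4679 + 53236.3329 = σ²·(σ₀² + 583738.4679)/583738.4679 = 53236.3329·672155.4904/583738.4679 = 61299.872143; SD = √(53236.3329·672155.4904/583738.4679) = 247.5881.

247.5881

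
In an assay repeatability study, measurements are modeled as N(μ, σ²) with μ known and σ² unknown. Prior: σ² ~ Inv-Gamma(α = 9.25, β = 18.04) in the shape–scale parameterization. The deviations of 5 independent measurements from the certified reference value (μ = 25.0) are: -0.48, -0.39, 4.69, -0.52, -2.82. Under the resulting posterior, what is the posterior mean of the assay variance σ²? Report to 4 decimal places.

With known mean μ and an Inverse-Gamma(α, β) prior on σ², the Normal likelihood is conjugate: posterior is Inv-Gamma(α + n/2, β + Σ(xᵢ−μ)²/2).
Σ(xᵢ−μ)² = (-0.48)² + (-0.39)² + (4.69)² + (-0.52)² + (-2.82)² = 30.6014.
Posterior: Inv-Gamma(9.25 + 5/2, 18.04 + 30.6014/2) = Inv-Gamma(11.75, 33.34070).
E[σ²|data] = β/(α−1) = 33.34070/10.75 = 3.1015.

3.1015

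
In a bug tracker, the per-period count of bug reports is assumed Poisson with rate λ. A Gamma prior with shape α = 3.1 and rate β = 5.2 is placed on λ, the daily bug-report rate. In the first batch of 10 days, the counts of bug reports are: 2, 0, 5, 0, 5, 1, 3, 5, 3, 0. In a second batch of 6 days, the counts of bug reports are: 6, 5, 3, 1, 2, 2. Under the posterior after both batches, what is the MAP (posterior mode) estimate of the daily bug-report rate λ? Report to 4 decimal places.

2.1274

With a Gamma(shape α, rate β) prior, the Poisson likelihood is conjugate: the posterior is Gamma(α + ΣXᵢ, β + n).
Batch 1: sum of counts S = 24 over n = 10 days.
After batch 1: Gamma(α+S, β+n) = Gamma(3.1+24, 5.2+10) = Gamma(27.1, 15.2).
Batch 2: sum of counts S = 19 over n = 6 days.
After batch 2: Gamma(α+S, β+n) = Gamma(27.1+19, 15.2+6) = Gamma(46.1, 21.2).
Mode of Gamma(α,β) for α≥1 is (α−1)/β = 45.1/21.2 = 2.1274.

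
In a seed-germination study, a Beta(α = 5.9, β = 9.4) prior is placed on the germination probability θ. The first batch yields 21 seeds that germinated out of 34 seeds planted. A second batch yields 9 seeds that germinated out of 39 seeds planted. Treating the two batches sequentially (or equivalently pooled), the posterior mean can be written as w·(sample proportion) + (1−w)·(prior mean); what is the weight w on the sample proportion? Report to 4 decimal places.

0.8267

The Beta prior is conjugate to a Binomial/Bernoulli likelihood; the update adds successes to α and failures to β.
Total number of seeds planted: n = 34 + 39 = 73.
Posterior mean = (α₀+k)/(α₀+β₀+n) = [n/(α₀+β₀+n)]·(k/n) + [(α₀+β₀)/(α₀+β₀+n)]·α₀/(α₀+β₀), so only n and the prior enter the weight.
The weight on the data is w = n/(α₀+β₀+n) = 73/(5.9+9.4+73) = 73/88.3 = 0.8267.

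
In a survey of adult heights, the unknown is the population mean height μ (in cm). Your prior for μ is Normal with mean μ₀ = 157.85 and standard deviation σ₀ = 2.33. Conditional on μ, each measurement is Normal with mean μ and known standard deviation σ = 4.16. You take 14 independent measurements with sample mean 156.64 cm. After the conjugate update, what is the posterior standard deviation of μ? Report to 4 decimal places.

1.0034

For Normal data with known variance σ², a Normal(μ₀, σ₀²) prior on μ is conjugate. Posterior precision = 1/σ₀² + n/σ²; posterior mean is the precision-weighted average of μ₀ and x̄.
σ₀² = 2.33² = 5.4289, σ² = 4.16² = 17.3056; σ² + n·σ₀² = 17.3056 + 14·5.4289 = 93.3102.
Posterior precision = 1/σ₀² + n/σ² = 1/5.4289 + 14/17.3056 = (σ² + n·σ₀²)/(σ₀²σ²) = 93.3102/(5.4289·17.3056); posterior variance σₙ² = σ₀²σ²/(σ² + n·σ₀²) = 5.4289·17.3056/93.3102 = 1.006861.
Posterior SD = √σₙ² = √(5.4289·17.3056/93.3102) = 1.0034.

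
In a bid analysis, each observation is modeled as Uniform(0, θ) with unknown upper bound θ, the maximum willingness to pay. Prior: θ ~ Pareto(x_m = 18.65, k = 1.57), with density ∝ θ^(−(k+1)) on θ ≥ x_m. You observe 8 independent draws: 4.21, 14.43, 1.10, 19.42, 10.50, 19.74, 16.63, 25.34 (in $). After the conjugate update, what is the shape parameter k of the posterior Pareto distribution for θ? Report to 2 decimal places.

9.57

A Pareto(scale x_m, shape k) prior on the upper bound θ of Uniform(0, θ) is conjugate: posterior is Pareto(max(x_m, max xᵢ), k + n).
Sample maximum = 25.34; prior scale x_m = 18.65 → posterior scale = max = 25.34.
Posterior shape = 1.57 + 8 = 9.57.
Posterior shape k = 9.57.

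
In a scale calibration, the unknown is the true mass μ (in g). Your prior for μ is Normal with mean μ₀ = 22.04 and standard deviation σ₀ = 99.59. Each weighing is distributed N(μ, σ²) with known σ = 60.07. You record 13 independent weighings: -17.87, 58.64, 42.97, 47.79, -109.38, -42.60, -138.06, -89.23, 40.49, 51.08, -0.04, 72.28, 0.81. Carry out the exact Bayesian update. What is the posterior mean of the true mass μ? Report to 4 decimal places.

For Normal data with known variance σ², a Normal(μ₀, σ₀²) prior on μ is conjugate. Posterior precision = 1/σ₀² + n/σ²; posterior mean is the precision-weighted average of μ₀ and x̄.
Σxᵢ = (-17.87) + 58.64 + 42.97 + 47.79 + (-109.38) + (-42.60) + (-138.06) + (-89.23) + 40.49 + 51.08 + (-0.04) + 72.28 + 0.81 = -83.12, so n·x̄ = -83.12.
σ₀² = 99.59² = 9918.1681, σ² = 60.07² = 3608.4049; σ² + n·σ₀² = 3608.4049 + 13·9918.1681 = 132544.5902.
Posterior mean = (μ₀/σ₀² + n·x̄/σ²)/(1/σ₀² + n/σ²) = (σ²·μ₀ + σ₀²·n·x̄)/(σ² + n·σ₀²) = (3608.4049·22.04 + 9918.1681·(-83.12))/132544.5902 = -744868.888476/132544.5902 = -5.6198.

-5.6198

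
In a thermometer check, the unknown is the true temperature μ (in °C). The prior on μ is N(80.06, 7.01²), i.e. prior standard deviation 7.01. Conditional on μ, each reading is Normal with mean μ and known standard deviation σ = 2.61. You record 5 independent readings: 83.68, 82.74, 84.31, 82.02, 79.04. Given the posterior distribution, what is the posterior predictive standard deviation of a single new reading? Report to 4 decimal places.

For Normal data with known variance σ², a Normal(μ₀, σ₀²) prior on μ is conjugate. Posterior precision = 1/σ₀² + n/σ²; posterior mean is the precision-weighted average of μ₀ and x̄.
σ₀² = 7.01² = 49.1401, σ² = 2.61² = 6.8121; σ² + n·σ₀² = 6.8121 + 5·49.1401 = 252.5126.
Posterior precision = 1/σ₀² + n/σ² = 1/49.1401 + 5/6.8121 = (σ² + n·σ₀²)/(σ₀²σ²) = 252.5126/(49.1401·6.8121); posterior variance σₙ² = σ₀²σ²/(σ² + n·σ₀²) = 49.1401·6.8121/252.5126 = 1.325666.
Predictive variance for one new observation = σₙ² + σ² = 49.1401·6.8121/252.5126 + 6.8121 = σ²·(σ₀² + 252.5126)/252.5126 = 6.8121·301.6527/252.5126 = 8.137766; SD = √(6.8121·301.6527/252.5126) = 2.8527.

2.8527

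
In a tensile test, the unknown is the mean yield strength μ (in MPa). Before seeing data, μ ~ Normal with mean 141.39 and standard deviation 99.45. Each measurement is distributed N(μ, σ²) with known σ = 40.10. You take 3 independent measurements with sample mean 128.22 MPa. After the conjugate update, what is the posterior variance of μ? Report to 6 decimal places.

508.448073

For Normal data with known variance σ², a Normal(μ₀, σ₀²) prior on μ is conjugate. Posterior precision = 1/σ₀² + n/σ²; posterior mean is the precision-weighted average of μ₀ and x̄.
σ₀² = 99.45² = 9890.3025, σ² = 40.10² = 1608.01; σ² + n·σ₀² = 1608.01 + 3·9890.3025 = 31278.9175.
Posterior precision = 1/σ₀² + n/σ² = 1/9890.3025 + 3/1608.01 = (σ² + n·σ₀²)/(σ₀²σ²) = 31278.9175/(9890.3025·1608.01); posterior variance σₙ² = σ₀²σ²/(σ² + n·σ₀²) = 9890.3025·1608.01/31278.9175 = 508.448073.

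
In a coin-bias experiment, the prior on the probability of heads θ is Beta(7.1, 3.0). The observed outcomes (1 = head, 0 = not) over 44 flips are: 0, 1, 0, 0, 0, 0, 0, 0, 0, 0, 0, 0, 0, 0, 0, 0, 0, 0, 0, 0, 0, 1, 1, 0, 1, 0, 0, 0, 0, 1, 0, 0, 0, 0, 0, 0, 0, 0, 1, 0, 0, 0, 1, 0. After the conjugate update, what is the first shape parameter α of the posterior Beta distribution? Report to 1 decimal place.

14.1

The Beta prior is conjugate to a Binomial/Bernoulli likelihood; the update adds successes to α and failures to β.
Posterior: Beta(α+k, β+n−k) = Beta(7.1+7, 3.0+37) = Beta(14.1, 40.0).
Posterior α = 14.1.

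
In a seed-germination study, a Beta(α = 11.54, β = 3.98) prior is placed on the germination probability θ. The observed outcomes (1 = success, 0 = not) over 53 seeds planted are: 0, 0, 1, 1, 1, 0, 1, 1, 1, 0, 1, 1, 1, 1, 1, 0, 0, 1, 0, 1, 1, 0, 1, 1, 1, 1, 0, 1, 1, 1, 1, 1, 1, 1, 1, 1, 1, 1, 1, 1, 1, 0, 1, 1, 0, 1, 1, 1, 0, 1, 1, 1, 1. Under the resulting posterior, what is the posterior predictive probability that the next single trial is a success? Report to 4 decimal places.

The Beta prior is conjugate to a Binomial/Bernoulli likelihood; the update adds successes to α and failures to β.
Posterior: Beta(α+k, β+n−k) = Beta(11.54+41, 3.98+12) = Beta(52.54, 15.98).
For a single future Bernoulli trial, P(success | data) = α/(α+β) = 0.7668.

0.7668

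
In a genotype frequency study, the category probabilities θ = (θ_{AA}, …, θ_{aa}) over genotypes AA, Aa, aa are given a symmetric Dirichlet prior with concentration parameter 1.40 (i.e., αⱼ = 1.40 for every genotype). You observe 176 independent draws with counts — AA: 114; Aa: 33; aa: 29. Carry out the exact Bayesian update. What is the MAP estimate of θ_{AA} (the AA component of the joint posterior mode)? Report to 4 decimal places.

0.6456

The Dirichlet prior is conjugate to the Multinomial likelihood: each posterior αⱼ = prior αⱼ + observed count nⱼ.
Posterior concentration: (115.40, 34.40, 30.40), total = 180.20.
Joint mode component: (α_{AA}−1)/(Σα−K) = 114.40/177.20 = 0.6456.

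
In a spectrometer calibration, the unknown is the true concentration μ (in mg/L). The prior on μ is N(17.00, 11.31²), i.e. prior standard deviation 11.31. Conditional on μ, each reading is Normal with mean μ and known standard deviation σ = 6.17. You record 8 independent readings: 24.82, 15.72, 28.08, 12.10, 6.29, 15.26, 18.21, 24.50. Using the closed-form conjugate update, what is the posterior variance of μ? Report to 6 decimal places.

For Normal data with known variance σ², a Normal(μ₀, σ₀²) prior on μ is conjugate. Posterior precision = 1/σ₀² + n/σ²; posterior mean is the precision-weighted average of μ₀ and x̄.
σ₀² = 11.31² = 127.9161, σ² = 6.17² = 38.0689; σ² + n·σ₀² = 38.0689 + 8·127.9161 = 1061.3977.
Posterior precision = 1/σ₀² + n/σ² = 1/127.9161 + 8/38.0689 = (σ² + n·σ₀²)/(σ₀²σ²) = 1061.3977/(127.9161·38.0689); posterior variance σₙ² = σ₀²σ²/(σ² + n·σ₀²) = 127.9161·38.0689/1061.3977 = 4.587936.

4.587936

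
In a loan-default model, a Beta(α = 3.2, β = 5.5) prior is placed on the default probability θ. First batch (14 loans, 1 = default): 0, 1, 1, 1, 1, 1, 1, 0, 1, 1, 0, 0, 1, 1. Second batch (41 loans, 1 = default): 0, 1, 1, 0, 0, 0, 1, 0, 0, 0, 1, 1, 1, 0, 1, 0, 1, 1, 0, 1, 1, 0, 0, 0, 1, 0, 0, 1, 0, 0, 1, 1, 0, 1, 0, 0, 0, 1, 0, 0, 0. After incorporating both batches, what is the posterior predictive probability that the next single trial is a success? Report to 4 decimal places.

0.4741

The Beta prior is conjugate to a Binomial/Bernoulli likelihood; the update adds successes to α and failures to β.
After batch 1: Beta(3.2+10, 5.5+4) = Beta(13.2, 9.5).
After batch 2: Beta(13.2+17, 9.5+24) = Beta(30.2, 33.5).
For a single future Bernoulli trial, P(success | data) = α/(α+β) = 0.4741.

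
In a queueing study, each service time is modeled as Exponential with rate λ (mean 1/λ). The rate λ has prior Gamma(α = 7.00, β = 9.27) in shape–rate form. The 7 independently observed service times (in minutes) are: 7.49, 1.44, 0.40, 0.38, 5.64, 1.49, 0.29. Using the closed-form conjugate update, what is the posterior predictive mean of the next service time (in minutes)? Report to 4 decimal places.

With a Gamma(shape α, rate β) prior on the exponential rate λ, the posterior after n observations with total T = Σxᵢ is Gamma(α+n, β+T).
Sum of observations T = 17.13 minutes; n = 7.
Posterior: Gamma(7.00+7, 9.27+17.13) = Gamma(14.00, 26.40).
The predictive distribution for the next observation is Lomax; its mean is β/(α−1) = 26.40/13.00 = 2.0308.

2.0308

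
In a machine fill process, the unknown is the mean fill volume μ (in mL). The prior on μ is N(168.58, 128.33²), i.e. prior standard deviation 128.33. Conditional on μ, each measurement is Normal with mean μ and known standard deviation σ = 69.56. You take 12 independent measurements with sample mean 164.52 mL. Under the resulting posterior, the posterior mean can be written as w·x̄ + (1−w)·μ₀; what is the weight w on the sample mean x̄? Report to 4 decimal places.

For Normal data with known variance σ², a Normal(μ₀, σ₀²) prior on μ is conjugate. Posterior precision = 1/σ₀² + n/σ²; posterior mean is the precision-weighted average of μ₀ and x̄.
σ₀² = 128.33² = 16468.5889, σ² = 69.56² = 4838.5936. Prior precision 1/σ₀² = 1/16468.5889; data precision n/σ² = 12/4838.5936.
w = (n/σ²)/(1/σ₀² + n/σ²) = n·σ₀²/(σ² + n·σ₀²) = 12·16468.5889/(4838.5936 + 12·16468.5889) = 197623.0668/202461.6604 = 0.9761.

0.9761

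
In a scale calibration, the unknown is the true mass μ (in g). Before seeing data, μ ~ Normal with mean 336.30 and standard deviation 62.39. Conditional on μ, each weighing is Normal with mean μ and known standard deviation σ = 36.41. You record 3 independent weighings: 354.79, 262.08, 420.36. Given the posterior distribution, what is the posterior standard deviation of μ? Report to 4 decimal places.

19.9210

For Normal data with known variance σ², a Normal(μ₀, σ₀²) prior on μ is conjugate. Posterior precision = 1/σ₀² + n/σ²; posterior mean is the precision-weighted average of μ₀ and x̄.
σ₀² = 62.39² = 3892.5121, σ² = 36.41² = 1325.6881; σ² + n·σ₀² = 1325.6881 + 3·3892.5121 = 13003.2244.
Posterior precision = 1/σ₀² + n/σ² = 1/3892.5121 + 3/1325.6881 = (σ² + n·σ₀²)/(σ₀²σ²) = 13003.2244/(3892.5121·1325.6881); posterior variance σₙ² = σ₀²σ²/(σ² + n·σ₀²) = 3892.5121·1325.6881/13003.2244 = 396.844414.
Posterior SD = √σₙ² = √(3892.5121·1325.6881/13003.2244) = 19.9210.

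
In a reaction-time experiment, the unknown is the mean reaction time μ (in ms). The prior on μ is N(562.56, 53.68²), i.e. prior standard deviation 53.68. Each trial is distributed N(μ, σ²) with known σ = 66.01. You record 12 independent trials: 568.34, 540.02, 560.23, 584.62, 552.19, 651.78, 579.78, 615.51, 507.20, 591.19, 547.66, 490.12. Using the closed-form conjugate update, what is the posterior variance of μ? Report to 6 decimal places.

322.474260

For Normal data with known variance σ², a Normal(μ₀, σ₀²) prior on μ is conjugate. Posterior precision = 1/σ₀² + n/σ²; posterior mean is the precision-weighted average of μ₀ and x̄.
σ₀² = 53.68² = 2881.5424, σ² = 66.01² = 4357.3201; σ² + n·σ₀² = 4357.3201 + 12·2881.5424 = 38935.8289.
Posterior precision = 1/σ₀² + n/σ² = 1/2881.5424 + 12/4357.3201 = (σ² + n·σ₀²)/(σ₀²σ²) = 38935.8289/(2881.5424·4357.3201); posterior variance σₙ² = σ₀²σ²/(σ² + n·σ₀²) = 2881.5424·4357.3201/38935.8289 = 322.474260.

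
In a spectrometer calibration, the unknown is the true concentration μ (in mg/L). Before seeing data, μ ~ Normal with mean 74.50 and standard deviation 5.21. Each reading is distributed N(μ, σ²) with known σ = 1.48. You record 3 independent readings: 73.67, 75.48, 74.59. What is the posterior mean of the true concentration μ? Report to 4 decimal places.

For Normal data with known variance σ², a Normal(μ₀, σ₀²) prior on μ is conjugate. Posterior precision = 1/σ₀² + n/σ²; posterior mean is the precision-weighted average of μ₀ and x̄.
Σxᵢ = 73.67 + 75.48 + 74.59 = 223.74, so n·x̄ = 223.74.
σ₀² = 5.21² = 27.1441, σ² = 1.48² = 2.1904; σ² + n·σ₀² = 2.1904 + 3·27.1441 = 83.6227.
Posterior mean = (μ₀/σ₀² + n·x̄/σ²)/(1/σ₀² + n/σ²) = (σ²·μ₀ + σ₀²·n·x̄)/(σ² + n·σ₀²) = (2.1904·74.50 + 27.1441·223.74)/83.6227 = 6236.405734/83.6227 = 74.5779.

74.5779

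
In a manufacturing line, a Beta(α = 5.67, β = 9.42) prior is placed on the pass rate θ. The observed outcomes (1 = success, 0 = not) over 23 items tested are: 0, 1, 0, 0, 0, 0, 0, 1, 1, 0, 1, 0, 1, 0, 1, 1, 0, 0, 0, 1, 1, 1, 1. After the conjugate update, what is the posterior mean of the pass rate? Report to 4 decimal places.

0.4376

The Beta prior is conjugate to a Binomial/Bernoulli likelihood; the update adds successes to α and failures to β.
Posterior: Beta(α+k, β+n−k) = Beta(5.67+11, 9.42+12) = Beta(16.67, 21.42).
Posterior mean = α/(α+β) = 16.67/38.09 = 0.4376.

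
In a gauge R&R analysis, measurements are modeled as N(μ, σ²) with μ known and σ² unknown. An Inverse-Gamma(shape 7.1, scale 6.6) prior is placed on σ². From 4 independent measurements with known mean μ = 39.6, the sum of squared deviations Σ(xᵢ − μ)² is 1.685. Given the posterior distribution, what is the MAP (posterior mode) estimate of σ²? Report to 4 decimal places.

0.7369

With known mean μ and an Inverse-Gamma(α, β) prior on σ², the Normal likelihood is conjugate: posterior is Inv-Gamma(α + n/2, β + Σ(xᵢ−μ)²/2).
Posterior: Inv-Gamma(7.1 + 4/2, 6.6 + 1.685/2) = Inv-Gamma(9.10, 7.4425).
Mode = β/(α+1) = 7.4425/10.10 = 0.7369.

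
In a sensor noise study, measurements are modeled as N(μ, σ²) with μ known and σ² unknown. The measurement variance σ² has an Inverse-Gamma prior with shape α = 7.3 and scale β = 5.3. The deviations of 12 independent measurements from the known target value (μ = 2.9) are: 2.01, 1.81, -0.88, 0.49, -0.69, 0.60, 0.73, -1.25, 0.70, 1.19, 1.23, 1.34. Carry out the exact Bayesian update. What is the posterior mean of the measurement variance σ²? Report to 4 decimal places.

1.1007

With known mean μ and an Inverse-Gamma(α, β) prior on σ², the Normal likelihood is conjugate: posterior is Inv-Gamma(α + n/2, β + Σ(xᵢ−μ)²/2).
Σ(xᵢ−μ)² = (2.01)² + (1.81)² + (-0.88)² + (0.49)² + (-0.69)² + (0.60)² + (0.73)² + (-1.25)² + (0.70)² + (1.19)² + (1.23)² + (1.34)² = 16.4768.
Posterior: Inv-Gamma(7.3 + 12/2, 5.3 + 16.4768/2) = Inv-Gamma(13.30, 13.53840).
E[σ²|data] = β/(α−1) = 13.53840/12.30 = 1.1007.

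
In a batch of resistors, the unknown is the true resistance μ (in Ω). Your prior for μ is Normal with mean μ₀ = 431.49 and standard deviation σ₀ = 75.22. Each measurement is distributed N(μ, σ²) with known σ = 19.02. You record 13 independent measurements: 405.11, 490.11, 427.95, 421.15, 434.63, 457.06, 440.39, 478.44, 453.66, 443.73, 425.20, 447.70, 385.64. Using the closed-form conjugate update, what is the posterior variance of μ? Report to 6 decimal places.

27.691529

For Normal data with known variance σ², a Normal(μ₀, σ₀²) prior on μ is conjugate. Posterior precision = 1/σ₀² + n/σ²; posterior mean is the precision-weighted average of μ₀ and x̄.
σ₀² = 75.22² = 5658.0484, σ² = 19.02² = 361.7604; σ² + n·σ₀² = 361.7604 + 13·5658.0484 = 73916.3896.
Posterior precision = 1/σ₀² + n/σ² = 1/5658.0484 + 13/361.7604 = (σ² + n·σ₀²)/(σ₀²σ²) = 73916.3896/(5658.0484·361.7604); posterior variance σₙ² = σ₀²σ²/(σ² + n·σ₀²) = 5658.0484·361.7604/73916.3896 = 27.691529.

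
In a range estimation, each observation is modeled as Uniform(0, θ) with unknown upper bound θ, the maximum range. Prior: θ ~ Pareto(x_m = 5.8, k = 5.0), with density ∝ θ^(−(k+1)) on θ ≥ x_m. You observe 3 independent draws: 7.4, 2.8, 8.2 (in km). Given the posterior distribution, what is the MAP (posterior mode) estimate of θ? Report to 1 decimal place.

8.2

A Pareto(scale x_m, shape k) prior on the upper bound θ of Uniform(0, θ) is conjugate: posterior is Pareto(max(x_m, max xᵢ), k + n).
Sample maximum = 8.2; prior scale x_m = 5.8 → posterior scale = max = 8.2.
Posterior shape = 5.0 + 3 = 8.0.
The Pareto density is decreasing on [x_m, ∞), so the mode is x_m = 8.2.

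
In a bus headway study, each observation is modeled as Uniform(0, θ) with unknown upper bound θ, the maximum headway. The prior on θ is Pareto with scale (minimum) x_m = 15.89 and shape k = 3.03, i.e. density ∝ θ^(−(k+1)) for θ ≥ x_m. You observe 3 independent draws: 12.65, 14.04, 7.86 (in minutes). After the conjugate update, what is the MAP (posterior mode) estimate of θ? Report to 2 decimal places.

15.89

A Pareto(scale x_m, shape k) prior on the upper bound θ of Uniform(0, θ) is conjugate: posterior is Pareto(max(x_m, max xᵢ), k + n).
Sample maximum = 14.04; prior scale x_m = 15.89 → posterior scale = max = 15.89.
Posterior shape = 3.03 + 3 = 6.03.
The Pareto density is decreasing on [x_m, ∞), so the mode is x_m = 15.89.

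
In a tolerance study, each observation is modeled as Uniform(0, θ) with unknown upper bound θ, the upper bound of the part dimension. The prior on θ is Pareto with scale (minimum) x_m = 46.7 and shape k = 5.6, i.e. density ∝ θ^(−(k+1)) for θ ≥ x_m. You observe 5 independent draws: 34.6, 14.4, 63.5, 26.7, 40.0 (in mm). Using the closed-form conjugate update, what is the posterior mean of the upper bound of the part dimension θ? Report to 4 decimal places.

70.1146

A Pareto(scale x_m, shape k) prior on the upper bound θ of Uniform(0, θ) is conjugate: posterior is Pareto(max(x_m, max xᵢ), k + n).
Sample maximum = 63.5; prior scale x_m = 46.7 → posterior scale = max = 63.5.
Posterior shape = 5.6 + 5 = 10.6.
E[θ|data] = k·x_m/(k−1) = 10.6·63.5/9.6 = 70.1146.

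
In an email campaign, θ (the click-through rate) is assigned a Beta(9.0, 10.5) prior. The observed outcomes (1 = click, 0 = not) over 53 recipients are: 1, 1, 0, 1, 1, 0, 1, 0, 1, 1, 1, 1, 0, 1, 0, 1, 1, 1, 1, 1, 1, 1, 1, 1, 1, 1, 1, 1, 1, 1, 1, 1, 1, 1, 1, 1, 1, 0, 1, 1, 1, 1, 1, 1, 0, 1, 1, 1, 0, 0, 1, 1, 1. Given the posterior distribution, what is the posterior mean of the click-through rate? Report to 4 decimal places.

The Beta prior is conjugate to a Binomial/Bernoulli likelihood; the update adds successes to α and failures to β.
Posterior: Beta(α+k, β+n−k) = Beta(9.0+44, 10.5+9) = Beta(53.0, 19.5).
Posterior mean = α/(α+β) = 53.0/72.5 = 0.7310.

0.7310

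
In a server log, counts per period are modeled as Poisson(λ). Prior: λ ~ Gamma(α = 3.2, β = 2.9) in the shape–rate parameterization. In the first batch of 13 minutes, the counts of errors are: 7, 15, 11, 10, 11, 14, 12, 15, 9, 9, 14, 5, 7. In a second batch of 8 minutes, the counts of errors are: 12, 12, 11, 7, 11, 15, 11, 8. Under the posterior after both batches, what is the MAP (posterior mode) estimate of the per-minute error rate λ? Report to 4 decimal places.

9.5481

With a Gamma(shape α, rate β) prior, the Poisson likelihood is conjugate: the posterior is Gamma(α + ΣXᵢ, β + n).
Batch 1: sum of counts S = 139 over n = 13 minutes.
After batch 1: Gamma(α+S, β+n) = Gamma(3.2+139, 2.9+13) = Gamma(142.2, 15.9).
Batch 2: sum of counts S = 87 over n = 8 minutes.
After batch 2: Gamma(α+S, β+n) = Gamma(142.2+87, 15.9+8) = Gamma(229.2, 23.9).
Mode of Gamma(α,β) for α≥1 is (α−1)/β = 228.2/23.9 = 9.5481.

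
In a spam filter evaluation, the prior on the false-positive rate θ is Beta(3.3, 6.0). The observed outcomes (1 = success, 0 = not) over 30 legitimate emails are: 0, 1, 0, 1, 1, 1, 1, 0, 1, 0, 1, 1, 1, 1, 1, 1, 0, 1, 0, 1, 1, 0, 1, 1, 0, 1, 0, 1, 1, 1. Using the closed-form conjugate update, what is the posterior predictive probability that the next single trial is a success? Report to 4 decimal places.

The Beta prior is conjugate to a Binomial/Bernoulli likelihood; the update adds successes to α and failures to β.
Posterior: Beta(α+k, β+n−k) = Beta(3.3+21, 6.0+9) = Beta(24.3, 15.0).
For a single future Bernoulli trial, P(success | data) = α/(α+β) = 0.6183.

0.6183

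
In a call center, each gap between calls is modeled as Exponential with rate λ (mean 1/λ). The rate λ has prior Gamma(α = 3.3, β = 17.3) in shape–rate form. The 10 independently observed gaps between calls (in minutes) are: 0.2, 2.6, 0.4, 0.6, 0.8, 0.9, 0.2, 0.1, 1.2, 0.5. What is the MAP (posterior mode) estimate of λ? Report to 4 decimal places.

0.4960

With a Gamma(shape α, rate β) prior on the exponential rate λ, the posterior after n observations with total T = Σxᵢ is Gamma(α+n, β+T).
Sum of observations T = 7.5 minutes; n = 10.
Posterior: Gamma(3.3+10, 17.3+7.5) = Gamma(13.3, 24.8).
Mode = (α−1)/β = 0.4960.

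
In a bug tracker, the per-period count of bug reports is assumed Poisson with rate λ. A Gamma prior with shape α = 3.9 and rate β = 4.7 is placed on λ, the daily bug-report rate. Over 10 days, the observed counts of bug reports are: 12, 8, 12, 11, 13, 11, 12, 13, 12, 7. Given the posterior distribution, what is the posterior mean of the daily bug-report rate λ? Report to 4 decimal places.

With a Gamma(shape α, rate β) prior, the Poisson likelihood is conjugate: the posterior is Gamma(α + ΣXᵢ, β + n).
Sum of counts S = 111 over n = 10 days.
Posterior: Gamma(α+S, β+n) = Gamma(3.9+111, 4.7+10) = Gamma(114.9, 14.7).
Posterior mean = α/β = 114.9/14.7 = 7.8163.

7.8163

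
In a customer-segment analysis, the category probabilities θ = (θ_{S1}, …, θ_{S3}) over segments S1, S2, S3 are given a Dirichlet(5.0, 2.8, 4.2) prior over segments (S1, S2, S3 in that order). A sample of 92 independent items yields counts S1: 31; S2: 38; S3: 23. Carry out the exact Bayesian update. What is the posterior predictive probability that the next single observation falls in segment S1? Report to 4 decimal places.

0.3462

The Dirichlet prior is conjugate to the Multinomial likelihood: each posterior αⱼ = prior αⱼ + observed count nⱼ.
Posterior concentration: (36.0, 40.8, 27.2), total = 104.0.
P(next = S1 | data) = α_{S1}/Σα = 0.3462.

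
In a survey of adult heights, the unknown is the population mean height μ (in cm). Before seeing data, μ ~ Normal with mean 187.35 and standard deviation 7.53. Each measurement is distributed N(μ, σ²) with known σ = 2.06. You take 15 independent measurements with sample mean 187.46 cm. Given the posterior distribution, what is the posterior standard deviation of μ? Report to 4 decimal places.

For Normal data with known variance σ², a Normal(μ₀, σ₀²) prior on μ is conjugate. Posterior precision = 1/σ₀² + n/σ²; posterior mean is the precision-weighted average of μ₀ and x̄.
σ₀² = 7.53² = 56.7009, σ² = 2.06² = 4.2436; σ² + n·σ₀² = 4.2436 + 15·56.7009 = 854.7571.
Posterior precision = 1/σ₀² + n/σ² = 1/56.7009 + 15/4.2436 = (σ² + n·σ₀²)/(σ₀²σ²) = 854.7571/(56.7009·4.2436); posterior variance σₙ² = σ₀²σ²/(σ² + n·σ₀²) = 56.7009·4.2436/854.7571 = 0.281502.
Posterior SD = √σₙ² = √(56.7009·4.2436/854.7571) = 0.5306.

0.5306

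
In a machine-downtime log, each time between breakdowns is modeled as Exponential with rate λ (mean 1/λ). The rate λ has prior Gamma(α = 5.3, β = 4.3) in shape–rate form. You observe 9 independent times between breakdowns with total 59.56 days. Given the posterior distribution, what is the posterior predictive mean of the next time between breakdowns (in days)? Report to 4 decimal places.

4.8015

With a Gamma(shape α, rate β) prior on the exponential rate λ, the posterior after n observations with total T = Σxᵢ is Gamma(α+n, β+T).
Posterior: Gamma(5.3+9, 4.3+59.56) = Gamma(14.3, 63.86).
The predictive distribution for the next observation is Lomax; its mean is β/(α−1) = 63.86/13.3 = 4.8015.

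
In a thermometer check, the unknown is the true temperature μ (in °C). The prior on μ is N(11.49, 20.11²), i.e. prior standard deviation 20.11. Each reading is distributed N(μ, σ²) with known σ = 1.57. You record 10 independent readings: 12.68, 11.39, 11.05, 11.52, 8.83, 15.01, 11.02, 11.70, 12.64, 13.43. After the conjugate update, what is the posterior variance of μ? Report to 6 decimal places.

For Normal data with known variance σ², a Normal(μ₀, σ₀²) prior on μ is conjugate. Posterior precision = 1/σ₀² + n/σ²; posterior mean is the precision-weighted average of μ₀ and x̄.
σ₀² = 20.11² = 404.4121, σ² = 1.57² = 2.4649; σ² + n·σ₀² = 2.4649 + 10·404.4121 = 4046.5859.
Posterior precision = 1/σ₀² + n/σ² = 1/404.4121 + 10/2.4649 = (σ² + n·σ₀²)/(σ₀²σ²) = 4046.5859/(404.4121·2.4649); posterior variance σₙ² = σ₀²σ²/(σ² + n·σ₀²) = 404.4121·2.4649/4046.5859 = 0.246340.

0.246340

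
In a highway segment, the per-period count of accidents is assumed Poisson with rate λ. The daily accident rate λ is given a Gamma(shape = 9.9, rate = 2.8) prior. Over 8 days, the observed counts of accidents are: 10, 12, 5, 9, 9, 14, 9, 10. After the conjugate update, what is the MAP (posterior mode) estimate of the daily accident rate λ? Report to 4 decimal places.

8.0463

With a Gamma(shape α, rate β) prior, the Poisson likelihood is conjugate: the posterior is Gamma(α + ΣXᵢ, β + n).
Sum of counts S = 78 over n = 8 days.
Posterior: Gamma(α+S, β+n) = Gamma(9.9+78, 2.8+8) = Gamma(87.9, 10.8).
Mode of Gamma(α,β) for α≥1 is (α−1)/β = 86.9/10.8 = 8.0463.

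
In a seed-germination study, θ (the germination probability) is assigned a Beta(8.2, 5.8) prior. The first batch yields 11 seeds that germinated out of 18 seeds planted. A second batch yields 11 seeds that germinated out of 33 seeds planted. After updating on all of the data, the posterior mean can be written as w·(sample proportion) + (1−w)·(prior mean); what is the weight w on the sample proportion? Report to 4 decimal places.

The Beta prior is conjugate to a Binomial/Bernoulli likelihood; the update adds successes to α and failures to β.
Total number of seeds planted: n = 18 + 33 = 51.
Posterior mean = (α₀+k)/(α₀+β₀+n) = [n/(α₀+β₀+n)]·(k/n) + [(α₀+β₀)/(α₀+β₀+n)]·α₀/(α₀+β₀), so only n and the prior enter the weight.
The weight on the data is w = n/(α₀+β₀+n) = 51/(8.2+5.8+51) = 51/65.0 = 0.7846.

0.7846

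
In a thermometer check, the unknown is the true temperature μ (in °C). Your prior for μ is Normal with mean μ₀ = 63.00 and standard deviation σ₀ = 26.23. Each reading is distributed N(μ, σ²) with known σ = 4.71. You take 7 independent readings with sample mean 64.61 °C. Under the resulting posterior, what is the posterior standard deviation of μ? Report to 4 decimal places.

1.7761

For Normal data with known variance σ², a Normal(μ₀, σ₀²) prior on μ is conjugate. Posterior precision = 1/σ₀² + n/σ²; posterior mean is the precision-weighted average of μ₀ and x̄.
σ₀² = 26.23² = 688.0129, σ² = 4.71² = 22.1841; σ² + n·σ₀² = 22.1841 + 7·688.0129 = 4838.2744.
Posterior precision = 1/σ₀² + n/σ² = 1/688.0129 + 7/22.1841 = (σ² + n·σ₀²)/(σ₀²σ²) = 4838.2744/(688.0129·22.1841); posterior variance σₙ² = σ₀²σ²/(σ² + n·σ₀²) = 688.0129·22.1841/4838.2744 = 3.154626.
Posterior SD = √σₙ² = √(688.0129·22.1841/4838.2744) = 1.7761.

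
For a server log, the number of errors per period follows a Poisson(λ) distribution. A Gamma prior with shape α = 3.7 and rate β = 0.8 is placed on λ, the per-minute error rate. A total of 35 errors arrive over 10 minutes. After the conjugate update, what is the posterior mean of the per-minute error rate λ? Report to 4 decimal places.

With a Gamma(shape α, rate β) prior, the Poisson likelihood is conjugate: the posterior is Gamma(α + ΣXᵢ, β + n).
Posterior: Gamma(α+S, β+n) = Gamma(3.7+35, 0.8+10) = Gamma(38.7, 10.8).
Posterior mean = α/β = 38.7/10.8 = 3.5833.

3.5833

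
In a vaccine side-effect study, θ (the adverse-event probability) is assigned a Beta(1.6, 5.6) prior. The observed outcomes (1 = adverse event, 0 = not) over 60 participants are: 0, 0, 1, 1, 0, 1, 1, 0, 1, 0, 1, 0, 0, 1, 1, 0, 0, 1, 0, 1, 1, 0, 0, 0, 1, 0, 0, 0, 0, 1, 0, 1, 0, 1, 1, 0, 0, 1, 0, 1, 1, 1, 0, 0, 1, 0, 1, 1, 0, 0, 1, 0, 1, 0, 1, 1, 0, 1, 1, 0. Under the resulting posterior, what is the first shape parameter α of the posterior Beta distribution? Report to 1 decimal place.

The Beta prior is conjugate to a Binomial/Bernoulli likelihood; the update adds successes to α and failures to β.
Posterior: Beta(α+k, β+n−k) = Beta(1.6+29, 5.6+31) = Beta(30.6, 36.6).
Posterior α = 30.6.

30.6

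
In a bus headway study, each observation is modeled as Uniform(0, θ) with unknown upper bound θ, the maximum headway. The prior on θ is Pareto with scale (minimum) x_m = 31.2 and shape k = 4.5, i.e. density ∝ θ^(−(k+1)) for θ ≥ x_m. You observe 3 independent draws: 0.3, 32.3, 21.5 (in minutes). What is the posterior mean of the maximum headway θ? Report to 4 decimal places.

37.2692

A Pareto(scale x_m, shape k) prior on the upper bound θ of Uniform(0, θ) is conjugate: posterior is Pareto(max(x_m, max xᵢ), k + n).
Sample maximum = 32.3; prior scale x_m = 31.2 → posterior scale = max = 32.3.
Posterior shape = 4.5 + 3 = 7.5.
E[θ|data] = k·x_m/(k−1) = 7.5·32.3/6.5 = 37.2692.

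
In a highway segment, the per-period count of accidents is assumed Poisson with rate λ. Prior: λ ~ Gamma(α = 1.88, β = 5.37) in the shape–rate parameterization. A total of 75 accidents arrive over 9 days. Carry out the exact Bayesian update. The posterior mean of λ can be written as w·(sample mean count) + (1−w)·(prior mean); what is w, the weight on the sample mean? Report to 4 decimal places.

With a Gamma(shape α, rate β) prior, the Poisson likelihood is conjugate: the posterior is Gamma(α + ΣXᵢ, β + n).
Posterior mean = (α₀+S)/(β₀+n) = [n/(β₀+n)]·(S/n) + [β₀/(β₀+n)]·(α₀/β₀), so only n and β₀ enter the weight.
Weight on data w = n/(β₀+n) = 9/(5.37+9) = 9/14.37 = 0.6263.

0.6263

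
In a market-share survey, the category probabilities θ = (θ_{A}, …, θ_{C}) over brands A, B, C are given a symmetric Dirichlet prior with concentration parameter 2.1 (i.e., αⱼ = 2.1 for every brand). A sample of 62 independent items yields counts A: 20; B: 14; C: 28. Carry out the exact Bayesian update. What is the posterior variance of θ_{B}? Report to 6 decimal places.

The Dirichlet prior is conjugate to the Multinomial likelihood: each posterior αⱼ = prior αⱼ + observed count nⱼ.
Posterior concentration: (22.1, 16.1, 30.1), total = 68.3.
Var[θ_j] = α_j(Σα−α_j)/((Σα)²(Σα+1)) = 16.1·52.2/(68.3²·69.3) = 0.002600.

0.002600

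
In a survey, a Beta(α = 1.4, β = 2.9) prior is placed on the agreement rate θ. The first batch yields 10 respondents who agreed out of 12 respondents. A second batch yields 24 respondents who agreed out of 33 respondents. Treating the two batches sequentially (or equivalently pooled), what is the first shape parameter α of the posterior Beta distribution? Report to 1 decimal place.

35.4

The Beta prior is conjugate to a Binomial/Bernoulli likelihood; the update adds successes to α and failures to β.
After batch 1: Beta(1.4+10, 2.9+2) = Beta(11.4, 4.9).
After batch 2: Beta(11.4+24, 4.9+9) = Beta(35.4, 13.9).
Posterior α = 35.4.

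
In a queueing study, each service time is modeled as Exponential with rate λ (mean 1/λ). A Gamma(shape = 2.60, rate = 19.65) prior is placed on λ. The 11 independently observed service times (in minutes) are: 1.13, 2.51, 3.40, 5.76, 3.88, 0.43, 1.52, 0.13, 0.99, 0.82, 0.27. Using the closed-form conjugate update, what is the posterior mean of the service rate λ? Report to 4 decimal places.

0.3359

With a Gamma(shape α, rate β) prior on the exponential rate λ, the posterior after n observations with total T = Σxᵢ is Gamma(α+n, β+T).
Sum of observations T = 20.84 minutes; n = 11.
Posterior: Gamma(2.60+11, 19.65+20.84) = Gamma(13.60, 40.49).
Posterior mean of λ = α/β = 13.60/40.49 = 0.3359.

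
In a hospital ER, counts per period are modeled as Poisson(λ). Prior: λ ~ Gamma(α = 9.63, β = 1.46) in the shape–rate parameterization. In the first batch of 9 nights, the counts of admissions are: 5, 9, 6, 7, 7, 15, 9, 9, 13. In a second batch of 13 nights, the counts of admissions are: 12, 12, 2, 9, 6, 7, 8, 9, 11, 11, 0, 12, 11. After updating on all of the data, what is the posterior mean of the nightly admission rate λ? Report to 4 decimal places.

With a Gamma(shape α, rate β) prior, the Poisson likelihood is conjugate: the posterior is Gamma(α + ΣXᵢ, β + n).
Batch 1: sum of counts S = 80 over n = 9 nights.
After batch 1: Gamma(α+S, β+n) = Gamma(9.63+80, 1.46+9) = Gamma(89.63, 10.46).
Batch 2: sum of counts S = 110 over n = 13 nights.
After batch 2: Gamma(α+S, β+n) = Gamma(89.63+110, 10.46+13) = Gamma(199.63, 23.46).
Posterior mean = α/β = 199.63/23.46 = 8.5094.

8.5094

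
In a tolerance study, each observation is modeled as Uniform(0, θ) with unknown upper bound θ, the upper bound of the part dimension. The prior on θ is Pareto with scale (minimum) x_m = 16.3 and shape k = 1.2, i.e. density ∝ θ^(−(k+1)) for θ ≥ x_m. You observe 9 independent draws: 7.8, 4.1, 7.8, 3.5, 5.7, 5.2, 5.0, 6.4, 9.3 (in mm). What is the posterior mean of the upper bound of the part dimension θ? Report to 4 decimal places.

A Pareto(scale x_m, shape k) prior on the upper bound θ of Uniform(0, θ) is conjugate: posterior is Pareto(max(x_m, max xᵢ), k + n).
Sample maximum = 9.3; prior scale x_m = 16.3 → posterior scale = max = 16.3.
Posterior shape = 1.2 + 9 = 10.2.
E[θ|data] = k·x_m/(k−1) = 10.2·16.3/9.2 = 18.0717.

18.0717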